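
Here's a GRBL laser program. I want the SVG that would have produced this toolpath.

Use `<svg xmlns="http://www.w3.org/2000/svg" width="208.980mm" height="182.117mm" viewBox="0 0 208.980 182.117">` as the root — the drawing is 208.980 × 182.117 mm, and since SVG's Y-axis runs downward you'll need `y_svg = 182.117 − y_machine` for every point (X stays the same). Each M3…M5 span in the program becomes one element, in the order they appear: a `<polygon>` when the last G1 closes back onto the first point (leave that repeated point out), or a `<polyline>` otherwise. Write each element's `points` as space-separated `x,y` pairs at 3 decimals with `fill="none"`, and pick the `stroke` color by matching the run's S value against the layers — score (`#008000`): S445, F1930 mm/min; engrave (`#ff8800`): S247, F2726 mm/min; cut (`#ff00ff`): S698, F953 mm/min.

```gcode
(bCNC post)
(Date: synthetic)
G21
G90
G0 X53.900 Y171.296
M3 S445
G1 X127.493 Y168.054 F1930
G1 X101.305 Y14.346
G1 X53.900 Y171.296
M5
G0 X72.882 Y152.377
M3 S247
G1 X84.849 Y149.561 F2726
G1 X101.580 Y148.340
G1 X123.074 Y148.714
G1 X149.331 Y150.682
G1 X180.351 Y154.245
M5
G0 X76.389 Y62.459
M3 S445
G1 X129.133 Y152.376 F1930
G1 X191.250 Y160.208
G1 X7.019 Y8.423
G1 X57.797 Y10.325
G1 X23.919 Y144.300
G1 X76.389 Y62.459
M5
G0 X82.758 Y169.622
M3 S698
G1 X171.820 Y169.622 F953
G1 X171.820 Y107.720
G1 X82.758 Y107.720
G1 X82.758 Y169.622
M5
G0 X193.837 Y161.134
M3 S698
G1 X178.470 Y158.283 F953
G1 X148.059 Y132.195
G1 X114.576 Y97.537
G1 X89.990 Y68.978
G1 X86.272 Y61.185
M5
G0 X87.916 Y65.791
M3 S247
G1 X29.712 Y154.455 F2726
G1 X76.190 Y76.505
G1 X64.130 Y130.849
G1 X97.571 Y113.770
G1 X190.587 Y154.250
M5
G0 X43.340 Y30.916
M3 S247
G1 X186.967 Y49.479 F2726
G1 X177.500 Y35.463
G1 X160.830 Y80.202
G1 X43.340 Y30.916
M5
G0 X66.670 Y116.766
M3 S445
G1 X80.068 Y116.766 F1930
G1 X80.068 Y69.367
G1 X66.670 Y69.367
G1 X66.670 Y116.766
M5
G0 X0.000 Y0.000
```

<svg xmlns="http://www.w3.org/2000/svg" width="208.980mm" height="182.117mm" viewBox="0 0 208.980 182.117">
  <polygon points="53.900,10.821 127.493,14.063 101.305,167.771" fill="none" stroke="#008000"/>
  <polyline points="72.882,29.740 84.849,32.556 101.580,33.777 123.074,33.403 149.331,31.435 180.351,27.872" fill="none" stroke="#ff8800"/>
  <polygon points="76.389,119.658 129.133,29.741 191.250,21.909 7.019,173.694 57.797,171.792 23.919,37.817" fill="none" stroke="#008000"/>
  <polygon points="82.758,12.495 171.820,12.495 171.820,74.397 82.758,74.397" fill="none" stroke="#ff00ff"/>
  <polyline points="193.837,20.983 178.470,23.834 148.059,49.922 114.576,84.580 89.990,113.139 86.272,120.932" fill="none" stroke="#ff00ff"/>
  <polyline points="87.916,116.326 29.712,27.662 76.190,105.612 64.130,51.268 97.571,68.347 190.587,27.867" fill="none" stroke="#ff8800"/>
  <polygon points="43.340,151.201 186.967,132.638 177.500,146.654 160.830,101.915" fill="none" stroke="#ff8800"/>
  <polygon points="66.670,65.351 80.068,65.351 80.068,112.750 66.670,112.750" fill="none" stroke="#008000"/>
</svg>

Machine Y-up, SVG Y-down with viewBox height 182.117, so y_svg = 182.117 − y_machine; X carries over.

Run 1: the run's S445 means `#008000` (score). The run returns to its start, so emit a `<polygon>` with points (Y-flipped): 53.900,10.821 127.493,14.063 101.305,167.771.

Run 2: the run's S247 means `#ff8800` (engrave). The run is open, so emit a `<polyline>` with points (Y-flipped): 72.882,29.740 84.849,32.556 101.580,33.777 123.074,33.403 149.331,31.435 180.351,27.872.

Run 3: S445 ⇒ score layer `#008000`. The run returns to its start, so emit a `<polygon>` with points (Y-flipped): 76.389,119.658 129.133,29.741 191.250,21.909 7.019,173.694 57.797,171.792 23.919,37.817.

Run 4: S698 ⇒ cut layer `#ff00ff`. The run returns to its start, so emit a `<polygon>` with points (Y-flipped): 82.758,12.495 171.820,12.495 171.820,74.397 82.758,74.397.

Run 5: the run's S698 means `#ff00ff` (cut). The run is open, so emit a `<polyline>` with points (Y-flipped): 193.837,20.983 178.470,23.834 148.059,49.922 114.576,84.580 89.990,113.139 86.272,120.932.

Run 6: power S247 maps to stroke `#ff8800` (engrave). The run is open, so emit a `<polyline>` with points (Y-flipped): 87.916,116.326 29.712,27.662 76.190,105.612 64.130,51.268 97.571,68.347 190.587,27.867.

Run 7: the run's S247 means `#ff8800` (engrave). The run returns to its start, so emit a `<polygon>` with points (Y-flipped): 43.340,151.201 186.967,132.638 177.500,146.654 160.830,101.915.

Run 8: S445 ⇒ score layer `#008000`. The run returns to its start, so emit a `<polygon>` with points (Y-flipped): 66.670,65.351 80.068,65.351 80.068,112.750 66.670,112.750.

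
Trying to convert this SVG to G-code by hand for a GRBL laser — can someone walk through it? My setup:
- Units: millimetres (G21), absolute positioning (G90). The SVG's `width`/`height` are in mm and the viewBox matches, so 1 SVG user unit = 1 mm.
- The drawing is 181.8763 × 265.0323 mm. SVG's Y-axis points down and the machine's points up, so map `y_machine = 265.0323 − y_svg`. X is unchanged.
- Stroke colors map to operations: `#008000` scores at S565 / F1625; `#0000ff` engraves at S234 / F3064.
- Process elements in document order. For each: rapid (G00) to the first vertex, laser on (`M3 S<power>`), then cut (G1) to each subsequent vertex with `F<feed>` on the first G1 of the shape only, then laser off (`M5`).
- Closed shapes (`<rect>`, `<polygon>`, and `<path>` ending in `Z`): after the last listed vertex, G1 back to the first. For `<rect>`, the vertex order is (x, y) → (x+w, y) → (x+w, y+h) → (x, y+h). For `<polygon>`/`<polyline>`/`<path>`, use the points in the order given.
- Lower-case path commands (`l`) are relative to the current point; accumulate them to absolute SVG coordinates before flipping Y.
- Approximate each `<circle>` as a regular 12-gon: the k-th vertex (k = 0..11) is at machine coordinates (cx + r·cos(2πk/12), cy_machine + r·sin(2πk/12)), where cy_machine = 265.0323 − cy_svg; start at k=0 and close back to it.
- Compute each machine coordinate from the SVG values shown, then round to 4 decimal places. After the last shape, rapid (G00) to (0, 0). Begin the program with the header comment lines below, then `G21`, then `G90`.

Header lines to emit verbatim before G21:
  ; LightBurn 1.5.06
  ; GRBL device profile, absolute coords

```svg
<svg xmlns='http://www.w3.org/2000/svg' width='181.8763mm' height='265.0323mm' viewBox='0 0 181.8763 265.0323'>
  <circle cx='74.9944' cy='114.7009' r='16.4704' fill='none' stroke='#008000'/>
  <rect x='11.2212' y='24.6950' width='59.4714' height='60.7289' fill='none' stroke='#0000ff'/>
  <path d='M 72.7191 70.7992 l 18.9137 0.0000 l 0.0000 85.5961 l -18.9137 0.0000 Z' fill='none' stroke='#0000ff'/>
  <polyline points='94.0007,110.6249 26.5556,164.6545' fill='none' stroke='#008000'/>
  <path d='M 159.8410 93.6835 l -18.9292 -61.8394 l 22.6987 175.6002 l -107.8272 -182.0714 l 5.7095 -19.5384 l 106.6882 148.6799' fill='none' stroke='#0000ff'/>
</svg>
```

; LightBurn 1.5.06
; GRBL device profile, absolute coords
G21
G90
G00 X91.4648 Y150.3314
M3 S565
G1 X89.2582 Y158.5666 F1625
G1 X83.2296 Y164.5952
G1 X74.9944 Y166.8018
G1 X66.7592 Y164.5952
G1 X60.7306 Y158.5666
G1 X58.5240 Y150.3314
G1 X60.7306 Y142.0962
G1 X66.7592 Y136.0676
G1 X74.9944 Y133.8610
G1 X83.2296 Y136.0676
G1 X89.2582 Y142.0962
G1 X91.4648 Y150.3314
M5
G00 X11.2212 Y240.3373
M3 S234
G1 X70.6926 Y240.3373 F3064
G1 X70.6926 Y179.6084
G1 X11.2212 Y179.6084
G1 X11.2212 Y240.3373
M5
G00 X72.7191 Y194.2331
M3 S234
G1 X91.6328 Y194.2331 F3064
G1 X91.6328 Y108.6370
G1 X72.7191 Y108.6370
G1 X72.7191 Y194.2331
M5
G00 X94.0007 Y154.4074
M3 S565
G1 X26.5556 Y100.3778 F1625
M5
G00 X159.8410 Y171.3488
M3 S234
G1 X140.9118 Y233.1882 F3064
G1 X163.6105 Y57.5880
G1 X55.7833 Y239.6594
G1 X61.4928 Y259.1978
G1 X168.1810 Y110.5179
M5
G00 X0.0000 Y0.0000

Since the viewBox matches the mm dimensions, user units are millimetres directly. The only transform is the Y-flip y_m = 265.0323 − y_svg.

Shape 1 is a circle drawn with `<circle>`. Its stroke #008000 means score at S565, F1625. After flipping Y the toolpath is (91.4648,150.3314) → (89.2582,158.5666) → (83.2296,164.5952) → (74.9944,166.8018) → (66.7592,164.5952) → (60.7306,158.5666) → (58.5240,150.3314) → (60.7306,142.0962) → (66.7592,136.0676) → (74.9944,133.8610) → (83.2296,136.0676) → (89.2582,142.0962) → (91.4648,150.3314), returning to the start.

Shape 2 is a rectangle drawn with `<rect>`. Its stroke #0000ff means engrave at S234, F3064. After flipping Y the toolpath is (11.2212,240.3373) → (70.6926,240.3373) → (70.6926,179.6084) → (11.2212,179.6084) → (11.2212,240.3373), returning to the start.

Shape 3 is a rectangle drawn with `<path>`. Its stroke #0000ff means engrave at S234, F3064. After flipping Y the toolpath is (72.7191,194.2331) → (91.6328,194.2331) → (91.6328,108.6370) → (72.7191,108.6370) → (72.7191,194.2331), returning to the start.

Shape 4 is a line segment drawn with `<polyline>`. Its stroke #008000 means score at S565, F1625. After flipping Y the toolpath is (94.0007,154.4074) → (26.5556,100.3778).

Shape 5 is a open polyline drawn with `<path>`. Its stroke #0000ff means engrave at S234, F3064. After flipping Y the toolpath is (159.8410,171.3488) → (140.9118,233.1882) → (163.6105,57.5880) → (55.7833,239.6594) → (61.4928,259.1978) → (168.1810,110.5179).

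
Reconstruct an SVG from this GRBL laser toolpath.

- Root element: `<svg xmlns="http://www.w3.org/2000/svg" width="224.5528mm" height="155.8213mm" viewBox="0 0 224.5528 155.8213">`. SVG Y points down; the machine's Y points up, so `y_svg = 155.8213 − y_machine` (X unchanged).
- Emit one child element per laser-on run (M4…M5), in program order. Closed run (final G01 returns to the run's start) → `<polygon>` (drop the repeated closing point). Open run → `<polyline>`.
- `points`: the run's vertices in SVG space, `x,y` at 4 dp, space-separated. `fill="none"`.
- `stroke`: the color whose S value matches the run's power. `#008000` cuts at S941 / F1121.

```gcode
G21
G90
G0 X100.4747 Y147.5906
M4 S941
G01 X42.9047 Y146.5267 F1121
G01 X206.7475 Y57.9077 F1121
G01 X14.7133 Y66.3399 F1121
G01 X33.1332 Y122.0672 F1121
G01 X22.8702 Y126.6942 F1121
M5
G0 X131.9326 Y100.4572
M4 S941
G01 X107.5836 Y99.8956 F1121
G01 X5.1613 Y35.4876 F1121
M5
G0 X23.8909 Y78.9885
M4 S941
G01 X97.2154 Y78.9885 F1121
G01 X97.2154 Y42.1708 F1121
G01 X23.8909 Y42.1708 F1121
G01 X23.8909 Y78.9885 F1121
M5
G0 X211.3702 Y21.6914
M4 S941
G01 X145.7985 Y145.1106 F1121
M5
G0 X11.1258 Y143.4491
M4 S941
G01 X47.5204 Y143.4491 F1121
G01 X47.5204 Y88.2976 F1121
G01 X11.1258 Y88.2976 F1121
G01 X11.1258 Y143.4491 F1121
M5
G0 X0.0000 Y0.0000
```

Each laser-on run becomes one SVG element. Flip Y back into SVG space with y_svg = 155.8213 − y_machine. Every run uses S941, so all elements get stroke `#008000` (cut).

Run 1: The run is open, so emit a `<polyline>` with points (Y-flipped): 100.4747,8.2307 42.9047,9.2946 206.7475,97.9136 14.7133,89.4814 33.1332,33.7541 22.8702,29.1271.

Run 2: The run is open, so emit a `<polyline>` with points (Y-flipped): 131.9326,55.3641 107.5836,55.9257 5.1613,120.3337.

Run 3: The run returns to its start, so emit a `<polygon>` with points (Y-flipped): 23.8909,76.8328 97.2154,76.8328 97.2154,113.6505 23.8909,113.6505.

Run 4: The run is open, so emit a `<polyline>` with points (Y-flipped): 211.3702,134.1299 145.7985,10.7107.

Run 5: The run returns to its start, so emit a `<polygon>` with points (Y-flipped): 11.1258,12.3722 47.5204,12.3722 47.5204,67.5237 11.1258,67.5237.

<svg xmlns="http://www.w3.org/2000/svg" width="224.5528mm" height="155.8213mm" viewBox="0 0 224.5528 155.8213">
  <polyline points="100.4747,8.2307 42.9047,9.2946 206.7475,97.9136 14.7133,89.4814 33.1332,33.7541 22.8702,29.1271" fill="none" stroke="#008000"/>
  <polyline points="131.9326,55.3641 107.5836,55.9257 5.1613,120.3337" fill="none" stroke="#008000"/>
  <polygon points="23.8909,76.8328 97.2154,76.8328 97.2154,113.6505 23.8909,113.6505" fill="none" stroke="#008000"/>
  <polyline points="211.3702,134.1299 145.7985,10.7107" fill="none" stroke="#008000"/>
  <polygon points="11.1258,12.3722 47.5204,12.3722 47.5204,67.5237 11.1258,67.5237" fill="none" stroke="#008000"/>
</svg>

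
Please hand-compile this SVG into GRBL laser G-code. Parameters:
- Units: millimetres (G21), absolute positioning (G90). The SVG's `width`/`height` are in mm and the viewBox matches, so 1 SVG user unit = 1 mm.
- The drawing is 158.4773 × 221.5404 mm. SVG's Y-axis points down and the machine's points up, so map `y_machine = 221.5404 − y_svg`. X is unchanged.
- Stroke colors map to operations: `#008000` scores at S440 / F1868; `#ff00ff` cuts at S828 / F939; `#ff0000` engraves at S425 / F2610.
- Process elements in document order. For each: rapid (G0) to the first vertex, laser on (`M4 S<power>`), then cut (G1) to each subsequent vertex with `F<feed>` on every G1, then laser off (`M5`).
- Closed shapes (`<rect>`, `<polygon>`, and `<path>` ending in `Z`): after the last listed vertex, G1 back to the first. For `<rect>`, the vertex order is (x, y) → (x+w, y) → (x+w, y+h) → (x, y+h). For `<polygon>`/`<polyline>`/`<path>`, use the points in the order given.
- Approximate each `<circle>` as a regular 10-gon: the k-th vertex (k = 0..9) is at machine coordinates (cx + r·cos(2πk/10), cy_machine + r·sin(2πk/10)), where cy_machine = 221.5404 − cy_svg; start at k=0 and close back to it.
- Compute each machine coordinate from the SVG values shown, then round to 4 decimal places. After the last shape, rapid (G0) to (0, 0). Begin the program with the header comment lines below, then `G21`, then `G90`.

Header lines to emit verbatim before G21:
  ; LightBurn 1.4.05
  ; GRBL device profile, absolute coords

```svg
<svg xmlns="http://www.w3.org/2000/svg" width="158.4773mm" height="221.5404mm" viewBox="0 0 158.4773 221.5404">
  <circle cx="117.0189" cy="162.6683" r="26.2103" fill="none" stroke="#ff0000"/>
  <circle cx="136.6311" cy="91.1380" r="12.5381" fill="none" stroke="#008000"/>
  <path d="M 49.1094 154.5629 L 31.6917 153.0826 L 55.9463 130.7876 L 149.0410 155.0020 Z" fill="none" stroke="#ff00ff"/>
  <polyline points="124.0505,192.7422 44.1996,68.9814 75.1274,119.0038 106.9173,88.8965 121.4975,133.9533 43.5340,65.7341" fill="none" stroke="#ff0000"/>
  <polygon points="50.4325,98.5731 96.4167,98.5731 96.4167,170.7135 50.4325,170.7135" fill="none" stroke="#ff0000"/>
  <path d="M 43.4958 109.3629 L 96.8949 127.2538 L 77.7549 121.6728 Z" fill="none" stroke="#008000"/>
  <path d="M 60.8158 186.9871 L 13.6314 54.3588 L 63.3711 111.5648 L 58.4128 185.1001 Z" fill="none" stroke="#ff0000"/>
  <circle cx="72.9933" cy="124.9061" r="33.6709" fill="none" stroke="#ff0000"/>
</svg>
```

; LightBurn 1.4.05
; GRBL device profile, absolute coords
G21
G90
G0 X143.2292 Y58.8721
M4 S425
G1 X138.2235 Y74.2781 F2610
G1 X125.1183 Y83.7996 F2610
G1 X108.9195 Y83.7996 F2610
G1 X95.8143 Y74.2781 F2610
G1 X90.8086 Y58.8721 F2610
G1 X95.8143 Y43.4661 F2610
G1 X108.9195 Y33.9446 F2610
G1 X125.1183 Y33.9446 F2610
G1 X138.2235 Y43.4661 F2610
G1 X143.2292 Y58.8721 F2610
M5
G0 X149.1692 Y130.4024
M4 S440
G1 X146.7746 Y137.7721 F1868
G1 X140.5056 Y142.3268 F1868
G1 X132.7566 Y142.3268 F1868
G1 X126.4876 Y137.7721 F1868
G1 X124.0930 Y130.4024 F1868
G1 X126.4876 Y123.0327 F1868
G1 X132.7566 Y118.4780 F1868
G1 X140.5056 Y118.4780 F1868
G1 X146.7746 Y123.0327 F1868
G1 X149.1692 Y130.4024 F1868
M5
G0 X49.1094 Y66.9775
M4 S828
G1 X31.6917 Y68.4578 F939
G1 X55.9463 Y90.7528 F939
G1 X149.0410 Y66.5384 F939
G1 X49.1094 Y66.9775 F939
M5
G0 X124.0505 Y28.7982
M4 S425
G1 X44.1996 Y152.5590 F2610
G1 X75.1274 Y102.5366 F2610
G1 X106.9173 Y132.6439 F2610
G1 X121.4975 Y87.5871 F2610
G1 X43.5340 Y155.8063 F2610
M5
G0 X50.4325 Y122.9673
M4 S425
G1 X96.4167 Y122.9673 F2610
G1 X96.4167 Y50.8269 F2610
G1 X50.4325 Y50.8269 F2610
G1 X50.4325 Y122.9673 F2610
M5
G0 X43.4958 Y112.1775
M4 S440
G1 X96.8949 Y94.2866 F1868
G1 X77.7549 Y99.8676 F1868
G1 X43.4958 Y112.1775 F1868
M5
G0 X60.8158 Y34.5533
M4 S425
G1 X13.6314 Y167.1816 F2610
G1 X63.3711 Y109.9756 F2610
G1 X58.4128 Y36.4403 F2610
G1 X60.8158 Y34.5533 F2610
M5
G0 X106.6642 Y96.6343
M4 S425
G1 X100.2336 Y116.4256 F2610
G1 X83.3982 Y128.6572 F2610
G1 X62.5884 Y128.6572 F2610
G1 X45.7530 Y116.4256 F2610
G1 X39.3224 Y96.6343 F2610
G1 X45.7530 Y76.8430 F2610
G1 X62.5884 Y64.6114 F2610
G1 X83.3982 Y64.6114 F2610
G1 X100.2336 Y76.8430 F2610
G1 X106.6642 Y96.6343 F2610
M5
G0 X0.0000 Y0.0000

viewBox `0 0 158.4773 221.5404` with mm width/height → 1 unit = 1 mm. Flip: y_m = 221.5404 − y_svg.

**Shape 1** — `<circle>` circle, stroke `#ff0000` → engrave (S425, F2610). Machine vertices: (143.2292,58.8721) → (138.2235,74.2781) → (125.1183,83.7996) → (108.9195,83.7996) → (95.8143,74.2781) → (90.8086,58.8721) → (95.8143,43.4661) → (108.9195,33.9446) → (125.1183,33.9446) → (138.2235,43.4661) → (143.2292,58.8721). Closed: final G1 returns to the first vertex.

**Shape 2** — `<circle>` circle, stroke `#008000` → score (S440, F1868). Machine vertices: (149.1692,130.4024) → (146.7746,137.7721) → (140.5056,142.3268) → (132.7566,142.3268) → (126.4876,137.7721) → (124.0930,130.4024) → (126.4876,123.0327) → (132.7566,118.4780) → (140.5056,118.4780) → (146.7746,123.0327) → (149.1692,130.4024). Closed: final G1 returns to the first vertex.

**Shape 3** — `<path>` closed polygon, stroke `#ff00ff` → cut (S828, F939). Machine vertices: (49.1094,66.9775) → (31.6917,68.4578) → (55.9463,90.7528) → (149.0410,66.5384) → (49.1094,66.9775). Closed: final G1 returns to the first vertex.

**Shape 4** — `<polyline>` open polyline, stroke `#ff0000` → engrave (S425, F2610). Machine vertices: (124.0505,28.7982) → (44.1996,152.5590) → (75.1274,102.5366) → (106.9173,132.6439) → (121.4975,87.5871) → (43.5340,155.8063). Open path.

**Shape 5** — `<polygon>` rectangle, stroke `#ff0000` → engrave (S425, F2610). Machine vertices: (50.4325,122.9673) → (96.4167,122.9673) → (96.4167,50.8269) → (50.4325,50.8269) → (50.4325,122.9673). Closed: final G1 returns to the first vertex.

**Shape 6** — `<path>` closed polygon, stroke `#008000` → score (S440, F1868). Machine vertices: (43.4958,112.1775) → (96.8949,94.2866) → (77.7549,99.8676) → (43.4958,112.1775). Closed: final G1 returns to the first vertex.

**Shape 7** — `<path>` closed polygon, stroke `#ff0000` → engrave (S425, F2610). Machine vertices: (60.8158,34.5533) → (13.6314,167.1816) → (63.3711,109.9756) → (58.4128,36.4403) → (60.8158,34.5533). Closed: final G1 returns to the first vertex.

**Shape 8** — `<circle>` circle, stroke `#ff0000` → engrave (S425, F2610). Machine vertices: (106.6642,96.6343) → (100.2336,116.4256) → (83.3982,128.6572) → (62.5884,128.6572) → (45.7530,116.4256) → (39.3224,96.6343) → (45.7530,76.8430) → (62.5884,64.6114) → (83.3982,64.6114) → (100.2336,76.8430) → (106.6642,96.6343). Closed: final G1 returns to the first vertex.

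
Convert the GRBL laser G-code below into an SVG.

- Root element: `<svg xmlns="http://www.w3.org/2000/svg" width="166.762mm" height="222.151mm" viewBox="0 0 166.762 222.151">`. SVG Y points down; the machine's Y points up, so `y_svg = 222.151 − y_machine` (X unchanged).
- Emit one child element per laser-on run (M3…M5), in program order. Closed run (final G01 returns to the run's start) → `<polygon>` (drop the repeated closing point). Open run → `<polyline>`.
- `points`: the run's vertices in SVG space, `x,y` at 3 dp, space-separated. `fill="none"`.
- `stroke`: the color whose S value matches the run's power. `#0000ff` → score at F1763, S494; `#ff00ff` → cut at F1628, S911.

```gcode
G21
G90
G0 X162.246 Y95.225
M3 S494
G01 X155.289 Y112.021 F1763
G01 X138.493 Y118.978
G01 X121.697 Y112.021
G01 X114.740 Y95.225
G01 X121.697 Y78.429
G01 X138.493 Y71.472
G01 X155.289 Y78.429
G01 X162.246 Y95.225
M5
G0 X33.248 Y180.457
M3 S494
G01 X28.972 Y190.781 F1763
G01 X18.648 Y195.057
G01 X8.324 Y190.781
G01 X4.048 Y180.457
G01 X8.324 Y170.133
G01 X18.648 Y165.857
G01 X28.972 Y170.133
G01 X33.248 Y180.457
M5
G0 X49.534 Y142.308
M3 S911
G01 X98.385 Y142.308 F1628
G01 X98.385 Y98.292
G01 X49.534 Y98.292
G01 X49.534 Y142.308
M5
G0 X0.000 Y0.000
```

y_svg = 222.151 − y_m.

[1] S494→`#0000ff` (score); closed run; points: 162.246,126.926 155.289,110.130 138.493,103.173 121.697,110.130 114.740,126.926 121.697,143.722 138.493,150.679 155.289,143.722

[2] S494→`#0000ff` (score); closed run; points: 33.248,41.694 28.972,31.370 18.648,27.094 8.324,31.370 4.048,41.694 8.324,52.018 18.648,56.294 28.972,52.018

[3] S911→`#ff00ff` (cut); closed run; points: 49.534,79.843 98.385,79.843 98.385,123.859 49.534,123.859

<svg xmlns="http://www.w3.org/2000/svg" width="166.762mm" height="222.151mm" viewBox="0 0 166.762 222.151">
  <polygon points="162.246,126.926 155.289,110.130 138.493,103.173 121.697,110.130 114.740,126.926 121.697,143.722 138.493,150.679 155.289,143.722" fill="none" stroke="#0000ff"/>
  <polygon points="33.248,41.694 28.972,31.370 18.648,27.094 8.324,31.370 4.048,41.694 8.324,52.018 18.648,56.294 28.972,52.018" fill="none" stroke="#0000ff"/>
  <polygon points="49.534,79.843 98.385,79.843 98.385,123.859 49.534,123.859" fill="none" stroke="#ff00ff"/>
</svg>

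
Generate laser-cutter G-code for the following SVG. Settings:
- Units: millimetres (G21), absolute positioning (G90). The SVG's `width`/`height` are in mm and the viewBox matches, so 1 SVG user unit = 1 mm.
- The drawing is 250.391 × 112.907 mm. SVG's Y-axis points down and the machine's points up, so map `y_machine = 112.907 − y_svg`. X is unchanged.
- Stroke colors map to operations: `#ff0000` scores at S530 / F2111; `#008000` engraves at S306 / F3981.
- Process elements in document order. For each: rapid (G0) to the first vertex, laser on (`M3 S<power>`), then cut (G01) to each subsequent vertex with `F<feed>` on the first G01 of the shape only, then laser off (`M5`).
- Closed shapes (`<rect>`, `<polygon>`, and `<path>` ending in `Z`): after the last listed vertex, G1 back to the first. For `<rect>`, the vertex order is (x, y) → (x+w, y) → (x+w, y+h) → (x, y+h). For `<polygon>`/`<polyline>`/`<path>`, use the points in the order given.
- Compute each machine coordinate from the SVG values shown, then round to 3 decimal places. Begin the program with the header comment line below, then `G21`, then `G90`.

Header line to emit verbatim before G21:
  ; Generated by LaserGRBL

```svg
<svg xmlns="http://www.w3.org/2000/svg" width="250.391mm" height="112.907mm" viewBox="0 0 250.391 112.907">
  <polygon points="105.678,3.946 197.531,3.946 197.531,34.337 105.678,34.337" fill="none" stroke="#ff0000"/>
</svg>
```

viewBox `0 0 250.391 112.907` with mm width/height → 1 unit = 1 mm. Flip: y_m = 112.907 − y_svg.

**Shape 1** — `<polygon>` rectangle, stroke `#ff0000` → score (S530, F2111). Machine vertices: (105.678,108.961) → (197.531,108.961) → (197.531,78.570) → (105.678,78.570) → (105.678,108.961). Closed: final G1 returns to the first vertex.

; Generated by LaserGRBL
G21
G90
G0 X105.678 Y108.961
M3 S530
G01 X197.531 Y108.961 F2111
G01 X197.531 Y78.570
G01 X105.678 Y78.570
G01 X105.678 Y108.961
M5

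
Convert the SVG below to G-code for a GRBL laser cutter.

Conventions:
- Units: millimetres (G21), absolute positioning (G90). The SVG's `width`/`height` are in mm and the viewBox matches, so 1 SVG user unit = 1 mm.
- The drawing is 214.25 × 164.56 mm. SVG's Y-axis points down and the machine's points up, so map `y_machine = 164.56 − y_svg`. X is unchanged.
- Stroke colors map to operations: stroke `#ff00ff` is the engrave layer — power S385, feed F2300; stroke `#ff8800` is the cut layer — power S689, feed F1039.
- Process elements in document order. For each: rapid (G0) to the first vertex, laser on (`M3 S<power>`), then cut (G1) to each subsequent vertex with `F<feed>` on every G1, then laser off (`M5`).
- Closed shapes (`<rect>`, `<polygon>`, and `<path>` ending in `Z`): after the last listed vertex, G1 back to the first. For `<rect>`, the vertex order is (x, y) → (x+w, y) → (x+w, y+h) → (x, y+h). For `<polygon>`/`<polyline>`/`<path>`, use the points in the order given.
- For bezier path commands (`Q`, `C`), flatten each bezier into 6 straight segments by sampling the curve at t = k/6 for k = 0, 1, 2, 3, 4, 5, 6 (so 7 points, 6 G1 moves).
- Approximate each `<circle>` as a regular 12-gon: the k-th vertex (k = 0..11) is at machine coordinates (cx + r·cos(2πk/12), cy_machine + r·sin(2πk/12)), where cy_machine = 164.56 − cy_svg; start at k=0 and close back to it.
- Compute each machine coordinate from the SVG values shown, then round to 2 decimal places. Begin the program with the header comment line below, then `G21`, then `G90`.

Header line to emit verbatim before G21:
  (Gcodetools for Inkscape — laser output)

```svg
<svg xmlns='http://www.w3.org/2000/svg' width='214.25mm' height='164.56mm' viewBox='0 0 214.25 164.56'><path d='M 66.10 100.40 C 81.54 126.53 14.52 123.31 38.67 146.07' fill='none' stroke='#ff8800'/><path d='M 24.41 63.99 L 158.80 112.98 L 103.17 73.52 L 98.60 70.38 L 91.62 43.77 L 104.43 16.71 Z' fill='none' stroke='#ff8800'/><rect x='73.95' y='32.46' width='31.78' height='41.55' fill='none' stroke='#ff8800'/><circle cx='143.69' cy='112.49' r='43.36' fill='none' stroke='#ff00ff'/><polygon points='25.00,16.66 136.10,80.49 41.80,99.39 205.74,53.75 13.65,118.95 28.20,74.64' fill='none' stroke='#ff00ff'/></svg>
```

Since the viewBox matches the mm dimensions, user units are millimetres directly. The only transform is the Y-flip y_m = 164.56 − y_svg.

Shape 1 is a cubic bezier drawn with `<path>`. Its stroke #ff8800 means cut at S689, F1039. After flipping Y the toolpath is (66.10,64.16) → (67.75,53.28) → (60.48,45.76) → (49.12,40.06) → (38.48,34.64) → (33.39,27.96) → (38.67,18.49).

Shape 2 is a closed polygon drawn with `<path>`. Its stroke #ff8800 means cut at S689, F1039. After flipping Y the toolpath is (24.41,100.57) → (158.80,51.58) → (103.17,91.04) → (98.60,94.18) → (91.62,120.79) → (104.43,147.85) → (24.41,100.57), returning to the start.

Shape 3 is a rectangle drawn with `<rect>`. Its stroke #ff8800 means cut at S689, F1039. After flipping Y the toolpath is (73.95,132.10) → (105.73,132.10) → (105.73,90.55) → (73.95,90.55) → (73.95,132.10), returning to the start.

Shape 4 is a circle drawn with `<circle>`. Its stroke #ff00ff means engrave at S385, F2300. After flipping Y the toolpath is (187.05,52.07) → (181.24,73.75) → (165.37,89.62) → (143.69,95.43) → (122.01,89.62) → (106.14,73.75) → (100.33,52.07) → (106.14,30.39) → (122.01,14.52) → (143.69,8.71) → (165.37,14.52) → (181.24,30.39) → (187.05,52.07), returning to the start.

Shape 5 is a closed polygon drawn with `<polygon>`. Its stroke #ff00ff means engrave at S385, F2300. After flipping Y the toolpath is (25.00,147.90) → (136.10,84.07) → (41.80,65.17) → (205.74,110.81) → (13.65,45.61) → (28.20,89.92) → (25.00,147.90), returning to the start.

(Gcodetools for Inkscape — laser output)
G21
G90
G0 X66.10 Y64.16
M3 S689
G1 X67.75 Y53.28 F1039
G1 X60.48 Y45.76 F1039
G1 X49.12 Y40.06 F1039
G1 X38.48 Y34.64 F1039
G1 X33.39 Y27.96 F1039
G1 X38.67 Y18.49 F1039
M5
G0 X24.41 Y100.57
M3 S689
G1 X158.80 Y51.58 F1039
G1 X103.17 Y91.04 F1039
G1 X98.60 Y94.18 F1039
G1 X91.62 Y120.79 F1039
G1 X104.43 Y147.85 F1039
G1 X24.41 Y100.57 F1039
M5
G0 X73.95 Y132.10
M3 S689
G1 X105.73 Y132.10 F1039
G1 X105.73 Y90.55 F1039
G1 X73.95 Y90.55 F1039
G1 X73.95 Y132.10 F1039
M5
G0 X187.05 Y52.07
M3 S385
G1 X181.24 Y73.75 F2300
G1 X165.37 Y89.62 F2300
G1 X143.69 Y95.43 F2300
G1 X122.01 Y89.62 F2300
G1 X106.14 Y73.75 F2300
G1 X100.33 Y52.07 F2300
G1 X106.14 Y30.39 F2300
G1 X122.01 Y14.52 F2300
G1 X143.69 Y8.71 F2300
G1 X165.37 Y14.52 F2300
G1 X181.24 Y30.39 F2300
G1 X187.05 Y52.07 F2300
M5
G0 X25.00 Y147.90
M3 S385
G1 X136.10 Y84.07 F2300
G1 X41.80 Y65.17 F2300
G1 X205.74 Y110.81 F2300
G1 X13.65 Y45.61 F2300
G1 X28.20 Y89.92 F2300
G1 X25.00 Y147.90 F2300
M5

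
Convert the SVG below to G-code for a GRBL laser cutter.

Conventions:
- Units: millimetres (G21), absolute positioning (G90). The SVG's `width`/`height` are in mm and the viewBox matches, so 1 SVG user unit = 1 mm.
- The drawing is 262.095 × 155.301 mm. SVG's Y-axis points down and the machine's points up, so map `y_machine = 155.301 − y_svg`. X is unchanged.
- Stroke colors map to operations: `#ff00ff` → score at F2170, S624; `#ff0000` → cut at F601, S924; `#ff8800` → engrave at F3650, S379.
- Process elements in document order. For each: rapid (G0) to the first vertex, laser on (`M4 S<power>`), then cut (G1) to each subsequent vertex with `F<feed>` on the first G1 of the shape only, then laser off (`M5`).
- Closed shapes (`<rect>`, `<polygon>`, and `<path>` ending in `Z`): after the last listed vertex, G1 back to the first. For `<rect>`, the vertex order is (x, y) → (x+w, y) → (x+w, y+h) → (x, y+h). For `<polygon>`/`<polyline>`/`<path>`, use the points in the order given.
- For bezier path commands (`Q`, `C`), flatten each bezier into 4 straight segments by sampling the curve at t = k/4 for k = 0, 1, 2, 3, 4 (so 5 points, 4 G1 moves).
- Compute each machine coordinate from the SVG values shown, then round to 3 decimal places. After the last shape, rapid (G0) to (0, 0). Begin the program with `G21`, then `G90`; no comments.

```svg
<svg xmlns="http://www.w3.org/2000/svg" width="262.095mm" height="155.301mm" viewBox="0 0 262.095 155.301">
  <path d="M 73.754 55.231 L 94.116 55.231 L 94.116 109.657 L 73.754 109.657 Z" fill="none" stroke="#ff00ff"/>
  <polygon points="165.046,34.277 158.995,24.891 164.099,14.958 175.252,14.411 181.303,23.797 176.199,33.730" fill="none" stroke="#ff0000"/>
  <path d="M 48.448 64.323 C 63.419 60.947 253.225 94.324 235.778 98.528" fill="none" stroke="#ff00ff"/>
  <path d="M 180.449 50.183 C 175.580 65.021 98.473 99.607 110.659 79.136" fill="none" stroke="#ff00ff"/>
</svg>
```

G21
G90
G0 X73.754 Y100.070
M4 S624
G1 X94.116 Y100.070 F2170
G1 X94.116 Y45.644
G1 X73.754 Y45.644
G1 X73.754 Y100.070
M5
G0 X165.046 Y121.024
M4 S924
G1 X158.995 Y130.410 F601
G1 X164.099 Y140.343
G1 X175.252 Y140.890
G1 X181.303 Y131.504
G1 X176.199 Y121.571
G1 X165.046 Y121.024
M5
G0 X48.448 Y90.978
M4 S624
G1 X86.488 Y87.649 F2170
G1 X154.270 Y76.718
G1 X215.973 Y64.366
G1 X235.778 Y56.773
M5
G0 X180.449 Y105.118
M4 S624
G1 X165.777 Y91.456 F2170
G1 X139.158 Y77.401
G1 X115.738 Y69.966
G1 X110.659 Y76.165
M5
G0 X0.000 Y0.000

Since the viewBox matches the mm dimensions, user units are millimetres directly. The only transform is the Y-flip y_m = 155.301 − y_svg.

Shape 1 is a rectangle drawn with `<path>`. Its stroke #ff00ff means score at S624, F2170. After flipping Y the toolpath is (73.754,100.070) → (94.116,100.070) → (94.116,45.644) → (73.754,45.644) → (73.754,100.070), returning to the start.

Shape 2 is a regular polygon drawn with `<polygon>`. Its stroke #ff0000 means cut at S924, F601. After flipping Y the toolpath is (165.046,121.024) → (158.995,130.410) → (164.099,140.343) → (175.252,140.890) → (181.303,131.504) → (176.199,121.571) → (165.046,121.024), returning to the start.

Shape 3 is a cubic bezier drawn with `<path>`. Its stroke #ff00ff means score at S624, F2170. After flipping Y the toolpath is (48.448,90.978) → (86.488,87.649) → (154.270,76.718) → (215.973,64.366) → (235.778,56.773).

Shape 4 is a cubic bezier drawn with `<path>`. Its stroke #ff00ff means score at S624, F2170. After flipping Y the toolpath is (180.449,105.118) → (165.777,91.456) → (139.158,77.401) → (115.738,69.966) → (110.659,76.165).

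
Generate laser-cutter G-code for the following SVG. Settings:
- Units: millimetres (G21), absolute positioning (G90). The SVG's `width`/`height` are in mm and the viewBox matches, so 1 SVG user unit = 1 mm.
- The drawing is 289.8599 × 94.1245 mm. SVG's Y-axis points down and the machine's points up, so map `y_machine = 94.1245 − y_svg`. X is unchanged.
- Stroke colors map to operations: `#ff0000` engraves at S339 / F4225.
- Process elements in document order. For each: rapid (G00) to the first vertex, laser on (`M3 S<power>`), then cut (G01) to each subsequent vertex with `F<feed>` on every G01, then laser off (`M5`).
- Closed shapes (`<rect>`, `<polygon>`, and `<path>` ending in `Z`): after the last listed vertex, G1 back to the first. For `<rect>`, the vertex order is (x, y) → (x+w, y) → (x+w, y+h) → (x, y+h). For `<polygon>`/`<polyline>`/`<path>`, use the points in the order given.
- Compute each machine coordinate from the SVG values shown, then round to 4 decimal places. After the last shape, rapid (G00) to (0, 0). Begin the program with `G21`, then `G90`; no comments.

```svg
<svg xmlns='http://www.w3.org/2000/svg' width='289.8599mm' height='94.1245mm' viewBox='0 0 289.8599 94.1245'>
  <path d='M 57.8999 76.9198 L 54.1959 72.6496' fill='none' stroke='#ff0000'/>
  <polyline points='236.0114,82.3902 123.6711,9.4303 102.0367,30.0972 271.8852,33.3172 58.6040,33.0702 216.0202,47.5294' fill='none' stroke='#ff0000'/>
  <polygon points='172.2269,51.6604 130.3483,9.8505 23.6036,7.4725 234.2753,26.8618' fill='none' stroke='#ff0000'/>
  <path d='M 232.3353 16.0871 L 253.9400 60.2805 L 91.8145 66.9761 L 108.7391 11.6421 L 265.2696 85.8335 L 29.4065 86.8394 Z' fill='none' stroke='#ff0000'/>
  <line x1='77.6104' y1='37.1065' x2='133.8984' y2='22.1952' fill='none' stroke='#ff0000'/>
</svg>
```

G21
G90
G00 X57.8999 Y17.2047
M3 S339
G01 X54.1959 Y21.4749 F4225
M5
G00 X236.0114 Y11.7343
M3 S339
G01 X123.6711 Y84.6942 F4225
G01 X102.0367 Y64.0273 F4225
G01 X271.8852 Y60.8073 F4225
G01 X58.6040 Y61.0543 F4225
G01 X216.0202 Y46.5951 F4225
M5
G00 X172.2269 Y42.4641
M3 S339
G01 X130.3483 Y84.2740 F4225
G01 X23.6036 Y86.6520 F4225
G01 X234.2753 Y67.2627 F4225
G01 X172.2269 Y42.4641 F4225
M5
G00 X232.3353 Y78.0374
M3 S339
G01 X253.9400 Y33.8440 F4225
G01 X91.8145 Y27.1484 F4225
G01 X108.7391 Y82.4824 F4225
G01 X265.2696 Y8.2910 F4225
G01 X29.4065 Y7.2851 F4225
G01 X232.3353 Y78.0374 F4225
M5
G00 X77.6104 Y57.0180
M3 S339
G01 X133.8984 Y71.9293 F4225
M5
G00 X0.0000 Y0.0000

Since the viewBox matches the mm dimensions, user units are millimetres directly. The only transform is the Y-flip y_m = 94.1245 − y_svg.

Shape 1 is a line segment drawn with `<path>`. Its stroke #ff0000 means engrave at S339, F4225. After flipping Y the toolpath is (57.8999,17.2047) → (54.1959,21.4749).

Shape 2 is a open polyline drawn with `<polyline>`. Its stroke #ff0000 means engrave at S339, F4225. After flipping Y the toolpath is (236.0114,11.7343) → (123.6711,84.6942) → (102.0367,64.0273) → (271.8852,60.8073) → (58.6040,61.0543) → (216.0202,46.5951).

Shape 3 is a closed polygon drawn with `<polygon>`. Its stroke #ff0000 means engrave at S339, F4225. After flipping Y the toolpath is (172.2269,42.4641) → (130.3483,84.2740) → (23.6036,86.6520) → (234.2753,67.2627) → (172.2269,42.4641), returning to the start.

Shape 4 is a closed polygon drawn with `<path>`. Its stroke #ff0000 means engrave at S339, F4225. After flipping Y the toolpath is (232.3353,78.0374) → (253.9400,33.8440) → (91.8145,27.1484) → (108.7391,82.4824) → (265.2696,8.2910) → (29.4065,7.2851) → (232.3353,78.0374), returning to the start.

Shape 5 is a line segment drawn with `<line>`. Its stroke #ff0000 means engrave at S339, F4225. After flipping Y the toolpath is (77.6104,57.0180) → (133.8984,71.9293).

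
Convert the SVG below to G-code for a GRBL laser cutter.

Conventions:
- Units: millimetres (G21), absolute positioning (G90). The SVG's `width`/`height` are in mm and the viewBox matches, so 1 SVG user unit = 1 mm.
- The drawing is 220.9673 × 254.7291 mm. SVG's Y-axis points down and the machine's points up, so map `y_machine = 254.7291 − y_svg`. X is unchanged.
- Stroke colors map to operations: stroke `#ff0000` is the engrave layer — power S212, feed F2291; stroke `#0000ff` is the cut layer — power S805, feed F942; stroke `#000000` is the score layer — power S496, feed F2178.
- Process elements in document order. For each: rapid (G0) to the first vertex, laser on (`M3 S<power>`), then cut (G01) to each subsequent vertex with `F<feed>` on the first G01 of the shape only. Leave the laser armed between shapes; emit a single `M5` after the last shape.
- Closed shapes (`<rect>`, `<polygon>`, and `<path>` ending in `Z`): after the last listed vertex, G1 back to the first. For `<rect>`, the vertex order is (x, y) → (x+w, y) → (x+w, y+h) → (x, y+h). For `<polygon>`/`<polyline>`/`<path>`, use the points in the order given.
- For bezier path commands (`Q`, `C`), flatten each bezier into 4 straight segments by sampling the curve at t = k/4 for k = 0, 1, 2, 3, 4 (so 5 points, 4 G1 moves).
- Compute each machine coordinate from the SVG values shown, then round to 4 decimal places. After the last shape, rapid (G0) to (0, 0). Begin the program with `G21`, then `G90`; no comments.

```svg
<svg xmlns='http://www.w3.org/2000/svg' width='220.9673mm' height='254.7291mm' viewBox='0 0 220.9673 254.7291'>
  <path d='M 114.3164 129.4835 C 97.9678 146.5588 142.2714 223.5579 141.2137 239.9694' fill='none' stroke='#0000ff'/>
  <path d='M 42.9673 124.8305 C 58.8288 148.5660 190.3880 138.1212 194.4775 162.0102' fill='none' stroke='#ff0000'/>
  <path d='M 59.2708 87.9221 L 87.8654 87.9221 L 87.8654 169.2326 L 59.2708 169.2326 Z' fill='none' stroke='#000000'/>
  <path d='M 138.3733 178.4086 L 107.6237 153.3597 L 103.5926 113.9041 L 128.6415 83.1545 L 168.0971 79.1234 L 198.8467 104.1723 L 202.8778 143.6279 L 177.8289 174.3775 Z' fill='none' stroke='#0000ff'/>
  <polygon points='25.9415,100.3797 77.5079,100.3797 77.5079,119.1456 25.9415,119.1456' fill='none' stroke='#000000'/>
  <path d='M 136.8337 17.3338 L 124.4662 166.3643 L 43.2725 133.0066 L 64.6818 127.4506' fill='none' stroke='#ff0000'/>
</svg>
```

1 u = 1 mm; y_m = 254.7291 − y.

[1] `<path>` cubic bezier, #0000ff→cut S805 F942: (114.3164,125.2456) → (111.7708,103.0864) → (122.0310,69.7537) → (135.1582,36.5455) → (141.2137,14.7597)

[2] `<path>` cubic bezier, #ff0000→engrave S212 F2291: (42.9673,129.8986) → (72.7573,117.4352) → (123.1369,111.3663) → (171.3093,105.2686) → (194.4775,92.7189)

[3] `<path>` rectangle, #000000→score S496 F2178: (59.2708,166.8070) → (87.8654,166.8070) → (87.8654,85.4965) → (59.2708,85.4965) → (59.2708,166.8070) (closed)

[4] `<path>` regular polygon, #0000ff→cut S805 F942: (138.3733,76.3205) → (107.6237,101.3694) → (103.5926,140.8250) → (128.6415,171.5746) → (168.0971,175.6057) → (198.8467,150.5568) → (202.8778,111.1012) → (177.8289,80.3516) → (138.3733,76.3205) (closed)

[5] `<polygon>` rectangle, #000000→score S496 F2178: (25.9415,154.3494) → (77.5079,154.3494) → (77.5079,135.5835) → (25.9415,135.5835) → (25.9415,154.3494) (closed)

[6] `<path>` open polyline, #ff0000→engrave S212 F2291: (136.8337,237.3953) → (124.4662,88.3648) → (43.2725,121.7225) → (64.6818,127.2785)

G21
G90
G0 X114.3164 Y125.2456
M3 S805
G01 X111.7708 Y103.0864 F942
G01 X122.0310 Y69.7537
G01 X135.1582 Y36.5455
G01 X141.2137 Y14.7597
G0 X42.9673 Y129.8986
M3 S212
G01 X72.7573 Y117.4352 F2291
G01 X123.1369 Y111.3663
G01 X171.3093 Y105.2686
G01 X194.4775 Y92.7189
G0 X59.2708 Y166.8070
M3 S496
G01 X87.8654 Y166.8070 F2178
G01 X87.8654 Y85.4965
G01 X59.2708 Y85.4965
G01 X59.2708 Y166.8070
G0 X138.3733 Y76.3205
M3 S805
G01 X107.6237 Y101.3694 F942
G01 X103.5926 Y140.8250
G01 X128.6415 Y171.5746
G01 X168.0971 Y175.6057
G01 X198.8467 Y150.5568
G01 X202.8778 Y111.1012
G01 X177.8289 Y80.3516
G01 X138.3733 Y76.3205
G0 X25.9415 Y154.3494
M3 S496
G01 X77.5079 Y154.3494 F2178
G01 X77.5079 Y135.5835
G01 X25.9415 Y135.5835
G01 X25.9415 Y154.3494
G0 X136.8337 Y237.3953
M3 S212
G01 X124.4662 Y88.3648 F2291
G01 X43.2725 Y121.7225
G01 X64.6818 Y127.2785
M5
G0 X0.0000 Y0.0000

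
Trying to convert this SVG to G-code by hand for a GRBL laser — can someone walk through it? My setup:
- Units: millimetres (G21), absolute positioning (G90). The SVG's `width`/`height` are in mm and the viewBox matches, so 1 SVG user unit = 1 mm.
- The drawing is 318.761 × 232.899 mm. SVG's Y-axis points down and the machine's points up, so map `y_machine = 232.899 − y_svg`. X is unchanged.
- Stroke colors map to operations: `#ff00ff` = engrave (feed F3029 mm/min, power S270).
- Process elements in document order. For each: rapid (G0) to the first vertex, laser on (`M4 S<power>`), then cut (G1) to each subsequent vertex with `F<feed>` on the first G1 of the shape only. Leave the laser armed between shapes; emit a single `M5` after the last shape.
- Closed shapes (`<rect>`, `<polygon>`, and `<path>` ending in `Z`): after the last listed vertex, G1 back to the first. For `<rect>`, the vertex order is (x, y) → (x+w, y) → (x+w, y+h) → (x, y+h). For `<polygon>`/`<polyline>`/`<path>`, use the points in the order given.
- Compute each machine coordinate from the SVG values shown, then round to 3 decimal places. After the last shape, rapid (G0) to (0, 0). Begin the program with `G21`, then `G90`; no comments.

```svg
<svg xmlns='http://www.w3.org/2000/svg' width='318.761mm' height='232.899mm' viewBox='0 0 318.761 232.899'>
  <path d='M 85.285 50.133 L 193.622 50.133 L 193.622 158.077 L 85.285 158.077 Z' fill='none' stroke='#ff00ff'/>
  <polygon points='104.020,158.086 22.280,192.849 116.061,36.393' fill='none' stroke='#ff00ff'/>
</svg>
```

viewBox `0 0 318.761 232.899` with mm width/height → 1 unit = 1 mm. Flip: y_m = 232.899 − y_svg.

**Shape 1** — `<path>` rectangle, stroke `#ff00ff` → engrave (S270, F3029). Machine vertices: (85.285,182.766) → (193.622,182.766) → (193.622,74.822) → (85.285,74.822) → (85.285,182.766). Closed: final G1 returns to the first vertex.

**Shape 2** — `<polygon>` closed polygon, stroke `#ff00ff` → engrave (S270, F3029). Machine vertices: (104.020,74.813) → (22.280,40.050) → (116.061,196.506) → (104.020,74.813). Closed: final G1 returns to the first vertex.

G21
G90
G0 X85.285 Y182.766
M4 S270
G1 X193.622 Y182.766 F3029
G1 X193.622 Y74.822
G1 X85.285 Y74.822
G1 X85.285 Y182.766
G0 X104.020 Y74.813
M4 S270
G1 X22.280 Y40.050 F3029
G1 X116.061 Y196.506
G1 X104.020 Y74.813
M5
G0 X0.000 Y0.000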